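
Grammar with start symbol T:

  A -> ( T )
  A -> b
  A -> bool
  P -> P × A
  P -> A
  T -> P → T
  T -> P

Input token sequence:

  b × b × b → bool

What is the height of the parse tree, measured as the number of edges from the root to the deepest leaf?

[T [P [P [P [A b]] × [A b]] × [A b]] → [T [P [A bool]]]]

5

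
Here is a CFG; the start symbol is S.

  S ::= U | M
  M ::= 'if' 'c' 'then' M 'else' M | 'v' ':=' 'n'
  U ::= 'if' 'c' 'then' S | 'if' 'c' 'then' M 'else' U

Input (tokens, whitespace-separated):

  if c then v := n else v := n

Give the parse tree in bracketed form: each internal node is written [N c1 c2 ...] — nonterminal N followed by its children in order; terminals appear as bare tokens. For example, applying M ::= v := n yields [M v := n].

[S [M if c then [M v := n] else [M v := n]]]

S
M
if c then M else M
if c then v := n else M
if c then v := n else v := n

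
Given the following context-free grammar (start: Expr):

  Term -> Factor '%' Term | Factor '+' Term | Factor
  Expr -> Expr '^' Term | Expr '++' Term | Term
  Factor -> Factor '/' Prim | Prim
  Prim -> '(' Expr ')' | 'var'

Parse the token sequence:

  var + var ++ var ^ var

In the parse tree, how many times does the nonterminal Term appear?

[Expr [Expr [Expr [Term [Factor [Prim var]] + [Term [Factor [Prim var]]]]] ++ [Term [Factor [Prim var]]]] ^ [Term [Factor [Prim var]]]]

4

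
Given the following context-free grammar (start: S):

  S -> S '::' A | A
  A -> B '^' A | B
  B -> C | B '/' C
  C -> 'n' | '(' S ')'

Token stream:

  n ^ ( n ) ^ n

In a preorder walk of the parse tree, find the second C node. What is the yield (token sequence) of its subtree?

( n )

[S [A [B [C n]] ^ [A [B [C ( [S [A [B [C n]]]] )]] ^ [A [B [C n]]]]]]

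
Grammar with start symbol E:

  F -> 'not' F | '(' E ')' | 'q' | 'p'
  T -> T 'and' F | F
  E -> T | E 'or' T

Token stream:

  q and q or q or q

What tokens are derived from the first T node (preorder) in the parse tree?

[E [E [E [T [T [F q]] and [F q]]] or [T [F q]]] or [T [F q]]]

q and q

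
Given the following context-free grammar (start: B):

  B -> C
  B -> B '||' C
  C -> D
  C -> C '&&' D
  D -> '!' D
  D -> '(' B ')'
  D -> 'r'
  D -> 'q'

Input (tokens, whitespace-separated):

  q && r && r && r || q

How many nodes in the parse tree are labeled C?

5

[B [B [C [C [C [C [D q]] && [D r]] && [D r]] && [D r]]] || [C [D q]]]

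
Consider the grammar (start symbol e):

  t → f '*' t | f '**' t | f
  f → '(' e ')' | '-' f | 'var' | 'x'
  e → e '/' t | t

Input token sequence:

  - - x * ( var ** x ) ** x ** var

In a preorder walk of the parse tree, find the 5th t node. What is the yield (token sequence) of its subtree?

[e [t [f - [f - [f x]]] * [t [f ( [e [t [f var] ** [t [f x]]]] )] ** [t [f x] ** [t [f var]]]]]]

x ** var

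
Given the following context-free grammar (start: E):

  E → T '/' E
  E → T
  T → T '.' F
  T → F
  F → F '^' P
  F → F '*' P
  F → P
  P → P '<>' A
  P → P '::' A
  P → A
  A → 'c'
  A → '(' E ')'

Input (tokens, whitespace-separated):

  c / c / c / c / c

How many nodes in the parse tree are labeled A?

5

[E [T [F [P [A c]]]] / [E [T [F [P [A c]]]] / [E [T [F [P [A c]]]] / [E [T [F [P [A c]]]] / [E [T [F [P [A c]]]]]]]]]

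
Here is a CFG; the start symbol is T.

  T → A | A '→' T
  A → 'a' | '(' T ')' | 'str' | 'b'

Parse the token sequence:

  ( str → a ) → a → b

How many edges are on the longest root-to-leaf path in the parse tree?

[T [A ( [T [A str] → [T [A a]]] )] → [T [A a] → [T [A b]]]]

5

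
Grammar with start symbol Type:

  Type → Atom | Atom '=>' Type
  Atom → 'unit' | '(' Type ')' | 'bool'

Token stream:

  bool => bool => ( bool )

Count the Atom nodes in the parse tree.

[Type [Atom bool] => [Type [Atom bool] => [Type [Atom ( [Type [Atom bool]] )]]]]

4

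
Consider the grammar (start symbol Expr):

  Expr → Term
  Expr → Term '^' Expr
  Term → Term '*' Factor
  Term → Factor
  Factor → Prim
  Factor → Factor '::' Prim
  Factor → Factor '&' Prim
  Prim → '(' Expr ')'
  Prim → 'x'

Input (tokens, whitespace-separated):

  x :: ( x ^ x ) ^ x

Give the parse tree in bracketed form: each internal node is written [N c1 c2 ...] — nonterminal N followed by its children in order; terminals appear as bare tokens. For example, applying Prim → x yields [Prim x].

Expr
Term ^ Expr
Factor ^ Expr
Factor :: Prim ^ Expr
Prim :: Prim ^ Expr
x :: Prim ^ Expr
x :: ( Expr ) ^ Expr
x :: ( Term ^ Expr ) ^ Expr
x :: ( Factor ^ Expr ) ^ Expr
x :: ( Prim ^ Expr ) ^ Expr
x :: ( x ^ Expr ) ^ Expr
x :: ( x ^ Term ) ^ Expr
x :: ( x ^ Factor ) ^ Expr
x :: ( x ^ Prim ) ^ Expr
x :: ( x ^ x ) ^ Expr
x :: ( x ^ x ) ^ Term
x :: ( x ^ x ) ^ Factor
x :: ( x ^ x ) ^ Prim
x :: ( x ^ x ) ^ x

[Expr [Term [Factor [Factor [Prim x]] :: [Prim ( [Expr [Term [Factor [Prim x]]] ^ [Expr [Term [Factor [Prim x]]]]] )]]] ^ [Expr [Term [Factor [Prim x]]]]]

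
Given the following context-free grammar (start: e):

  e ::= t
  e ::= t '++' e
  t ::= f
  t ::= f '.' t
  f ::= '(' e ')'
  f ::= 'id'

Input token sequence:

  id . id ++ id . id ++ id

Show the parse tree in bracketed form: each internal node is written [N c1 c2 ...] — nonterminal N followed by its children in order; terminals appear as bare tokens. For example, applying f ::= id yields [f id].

e
t ++ e
f . t ++ e
id . t ++ e
id . f ++ e
id . id ++ e
id . id ++ t ++ e
id . id ++ f . t ++ e
id . id ++ id . t ++ e
id . id ++ id . f ++ e
id . id ++ id . id ++ e
id . id ++ id . id ++ t
id . id ++ id . id ++ f
id . id ++ id . id ++ id

[e [t [f id] . [t [f id]]] ++ [e [t [f id] . [t [f id]]] ++ [e [t [f id]]]]]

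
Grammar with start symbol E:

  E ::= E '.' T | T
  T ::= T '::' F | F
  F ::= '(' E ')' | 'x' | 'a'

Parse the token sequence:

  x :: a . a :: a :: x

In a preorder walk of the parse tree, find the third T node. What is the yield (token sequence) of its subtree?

a :: a :: x

[E [E [T [T [F x]] :: [F a]]] . [T [T [T [F a]] :: [F a]] :: [F x]]]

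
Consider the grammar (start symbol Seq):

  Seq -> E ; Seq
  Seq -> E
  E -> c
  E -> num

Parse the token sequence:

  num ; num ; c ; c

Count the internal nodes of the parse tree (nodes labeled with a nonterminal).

[Seq [E num] ; [Seq [E num] ; [Seq [E c] ; [Seq [E c]]]]]

8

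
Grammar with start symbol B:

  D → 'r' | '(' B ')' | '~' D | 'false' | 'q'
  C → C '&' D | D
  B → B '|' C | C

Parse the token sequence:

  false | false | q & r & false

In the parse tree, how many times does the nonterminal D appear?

[B [B [B [C [D false]]] | [C [D false]]] | [C [C [C [D q]] & [D r]] & [D false]]]

5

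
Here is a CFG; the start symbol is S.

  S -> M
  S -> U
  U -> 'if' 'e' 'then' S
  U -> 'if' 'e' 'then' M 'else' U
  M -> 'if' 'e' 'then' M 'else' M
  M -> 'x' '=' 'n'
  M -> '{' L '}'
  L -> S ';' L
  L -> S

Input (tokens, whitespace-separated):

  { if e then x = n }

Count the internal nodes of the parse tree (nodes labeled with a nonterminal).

[S [M { [L [S [U if e then [S [M x = n]]]]] }]]

7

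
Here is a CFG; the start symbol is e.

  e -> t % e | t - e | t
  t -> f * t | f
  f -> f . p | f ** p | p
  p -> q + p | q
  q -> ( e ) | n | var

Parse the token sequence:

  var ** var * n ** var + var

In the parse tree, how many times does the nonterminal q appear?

5

[e [t [f [f [p [q var]]] ** [p [q var]]] * [t [f [f [p [q n]]] ** [p [q var] + [p [q var]]]]]]]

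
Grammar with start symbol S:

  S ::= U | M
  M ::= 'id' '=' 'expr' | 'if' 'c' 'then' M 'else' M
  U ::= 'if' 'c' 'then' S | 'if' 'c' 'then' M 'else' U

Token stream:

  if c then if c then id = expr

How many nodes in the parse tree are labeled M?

1

[S [U if c then [S [U if c then [S [M id = expr]]]]]]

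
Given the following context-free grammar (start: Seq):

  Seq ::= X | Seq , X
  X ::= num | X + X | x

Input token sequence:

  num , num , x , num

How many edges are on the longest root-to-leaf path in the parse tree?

[Seq [Seq [Seq [Seq [X num]] , [X num]] , [X x]] , [X num]]

5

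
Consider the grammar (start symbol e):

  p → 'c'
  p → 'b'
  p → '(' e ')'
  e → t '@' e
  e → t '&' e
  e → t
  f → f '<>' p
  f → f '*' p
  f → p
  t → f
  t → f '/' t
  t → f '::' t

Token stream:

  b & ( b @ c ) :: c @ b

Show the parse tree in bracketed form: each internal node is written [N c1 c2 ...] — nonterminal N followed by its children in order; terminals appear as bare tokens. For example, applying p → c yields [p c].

e
t & e
f & e
p & e
b & e
b & t @ e
b & f :: t @ e
b & p :: t @ e
b & ( e ) :: t @ e
b & ( t @ e ) :: t @ e
b & ( f @ e ) :: t @ e
b & ( p @ e ) :: t @ e
b & ( b @ e ) :: t @ e
b & ( b @ t ) :: t @ e
b & ( b @ f ) :: t @ e
b & ( b @ p ) :: t @ e
b & ( b @ c ) :: t @ e
b & ( b @ c ) :: f @ e
b & ( b @ c ) :: p @ e
b & ( b @ c ) :: c @ e
b & ( b @ c ) :: c @ t
b & ( b @ c ) :: c @ f
b & ( b @ c ) :: c @ p
b & ( b @ c ) :: c @ b

[e [t [f [p b]]] & [e [t [f [p ( [e [t [f [p b]]] @ [e [t [f [p c]]]]] )]] :: [t [f [p c]]]] @ [e [t [f [p b]]]]]]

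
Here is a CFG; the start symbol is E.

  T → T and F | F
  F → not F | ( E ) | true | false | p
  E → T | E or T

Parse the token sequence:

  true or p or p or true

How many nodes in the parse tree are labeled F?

4

[E [E [E [E [T [F true]]] or [T [F p]]] or [T [F p]]] or [T [F true]]]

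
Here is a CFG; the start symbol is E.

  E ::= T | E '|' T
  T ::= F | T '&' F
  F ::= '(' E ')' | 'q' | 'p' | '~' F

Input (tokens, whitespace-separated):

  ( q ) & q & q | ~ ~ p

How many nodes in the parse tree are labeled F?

[E [E [T [T [T [F ( [E [T [F q]]] )]] & [F q]] & [F q]]] | [T [F ~ [F ~ [F p]]]]]

7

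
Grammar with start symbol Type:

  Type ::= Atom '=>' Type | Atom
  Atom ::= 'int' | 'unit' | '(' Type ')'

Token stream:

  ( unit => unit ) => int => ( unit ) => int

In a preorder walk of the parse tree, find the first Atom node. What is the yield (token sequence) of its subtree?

( unit => unit )

[Type [Atom ( [Type [Atom unit] => [Type [Atom unit]]] )] => [Type [Atom int] => [Type [Atom ( [Type [Atom unit]] )] => [Type [Atom int]]]]]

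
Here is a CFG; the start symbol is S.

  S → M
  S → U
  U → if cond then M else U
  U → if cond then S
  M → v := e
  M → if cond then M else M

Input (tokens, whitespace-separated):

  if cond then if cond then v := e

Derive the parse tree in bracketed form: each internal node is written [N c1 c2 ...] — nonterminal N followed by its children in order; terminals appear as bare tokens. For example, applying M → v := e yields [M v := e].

[S [U if cond then [S [U if cond then [S [M v := e]]]]]]

S
U
if cond then S
if cond then U
if cond then if cond then S
if cond then if cond then M
if cond then if cond then v := e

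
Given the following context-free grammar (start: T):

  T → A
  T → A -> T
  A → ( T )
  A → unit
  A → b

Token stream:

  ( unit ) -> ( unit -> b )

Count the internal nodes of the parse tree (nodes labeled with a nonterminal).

10

[T [A ( [T [A unit]] )] -> [T [A ( [T [A unit] -> [T [A b]]] )]]]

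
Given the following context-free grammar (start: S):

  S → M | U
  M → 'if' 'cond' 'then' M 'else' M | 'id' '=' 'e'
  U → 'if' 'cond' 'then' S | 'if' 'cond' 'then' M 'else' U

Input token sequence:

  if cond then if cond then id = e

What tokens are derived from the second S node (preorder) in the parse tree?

if cond then id = e

[S [U if cond then [S [U if cond then [S [M id = e]]]]]]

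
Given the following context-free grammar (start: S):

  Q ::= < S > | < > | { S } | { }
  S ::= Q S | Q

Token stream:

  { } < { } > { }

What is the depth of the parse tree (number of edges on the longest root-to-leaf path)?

5

[S [Q { }] [S [Q < [S [Q { }]] >] [S [Q { }]]]]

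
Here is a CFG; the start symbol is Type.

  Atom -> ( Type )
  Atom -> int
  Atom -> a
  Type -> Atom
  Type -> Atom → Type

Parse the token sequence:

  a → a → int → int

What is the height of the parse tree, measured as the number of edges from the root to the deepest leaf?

5

[Type [Atom a] → [Type [Atom a] → [Type [Atom int] → [Type [Atom int]]]]]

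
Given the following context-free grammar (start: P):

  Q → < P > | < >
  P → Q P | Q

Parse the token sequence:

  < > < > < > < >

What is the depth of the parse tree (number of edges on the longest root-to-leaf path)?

[P [Q < >] [P [Q < >] [P [Q < >] [P [Q < >]]]]]

5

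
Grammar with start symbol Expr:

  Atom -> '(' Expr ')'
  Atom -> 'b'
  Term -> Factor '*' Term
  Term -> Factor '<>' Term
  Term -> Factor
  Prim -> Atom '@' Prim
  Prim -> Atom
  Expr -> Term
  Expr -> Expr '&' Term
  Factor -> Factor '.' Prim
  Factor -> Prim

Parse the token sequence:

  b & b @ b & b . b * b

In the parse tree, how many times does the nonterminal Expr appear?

3

[Expr [Expr [Expr [Term [Factor [Prim [Atom b]]]]] & [Term [Factor [Prim [Atom b] @ [Prim [Atom b]]]]]] & [Term [Factor [Factor [Prim [Atom b]]] . [Prim [Atom b]]] * [Term [Factor [Prim [Atom b]]]]]]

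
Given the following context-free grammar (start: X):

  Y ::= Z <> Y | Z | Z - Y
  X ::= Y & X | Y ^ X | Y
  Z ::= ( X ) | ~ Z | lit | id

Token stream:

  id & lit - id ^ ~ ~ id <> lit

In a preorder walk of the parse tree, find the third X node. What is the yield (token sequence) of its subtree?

[X [Y [Z id]] & [X [Y [Z lit] - [Y [Z id]]] ^ [X [Y [Z ~ [Z ~ [Z id]]] <> [Y [Z lit]]]]]]

~ ~ id <> lit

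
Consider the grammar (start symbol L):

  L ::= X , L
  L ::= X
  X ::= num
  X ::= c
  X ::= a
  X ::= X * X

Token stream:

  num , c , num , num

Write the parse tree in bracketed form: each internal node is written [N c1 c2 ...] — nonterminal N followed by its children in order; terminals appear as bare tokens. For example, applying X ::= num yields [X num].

[L [X num] , [L [X c] , [L [X num] , [L [X num]]]]]

L
X , L
num , L
num , X , L
num , c , L
num , c , X , L
num , c , num , L
num , c , num , X
num , c , num , num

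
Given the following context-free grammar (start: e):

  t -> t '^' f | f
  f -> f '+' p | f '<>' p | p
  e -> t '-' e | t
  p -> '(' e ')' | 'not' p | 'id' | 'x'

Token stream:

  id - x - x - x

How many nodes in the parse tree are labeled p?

4

[e [t [f [p id]]] - [e [t [f [p x]]] - [e [t [f [p x]]] - [e [t [f [p x]]]]]]]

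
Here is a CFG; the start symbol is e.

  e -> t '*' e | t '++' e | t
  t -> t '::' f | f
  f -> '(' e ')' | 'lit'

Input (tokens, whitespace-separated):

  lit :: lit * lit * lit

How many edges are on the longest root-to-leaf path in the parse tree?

5

[e [t [t [f lit]] :: [f lit]] * [e [t [f lit]] * [e [t [f lit]]]]]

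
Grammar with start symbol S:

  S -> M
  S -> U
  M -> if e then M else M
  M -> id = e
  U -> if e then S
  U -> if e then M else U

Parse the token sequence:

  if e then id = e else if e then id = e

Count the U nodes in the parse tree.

2

[S [U if e then [M id = e] else [U if e then [S [M id = e]]]]]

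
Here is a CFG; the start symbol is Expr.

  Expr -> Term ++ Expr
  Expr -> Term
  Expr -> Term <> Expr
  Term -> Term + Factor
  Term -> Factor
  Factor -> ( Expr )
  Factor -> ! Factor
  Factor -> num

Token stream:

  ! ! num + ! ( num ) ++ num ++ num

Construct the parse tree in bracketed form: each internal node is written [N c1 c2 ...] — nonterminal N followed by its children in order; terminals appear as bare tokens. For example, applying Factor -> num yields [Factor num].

[Expr [Term [Term [Factor ! [Factor ! [Factor num]]]] + [Factor ! [Factor ( [Expr [Term [Factor num]]] )]]] ++ [Expr [Term [Factor num]] ++ [Expr [Term [Factor num]]]]]

Expr
Term ++ Expr
Term + Factor ++ Expr
Factor + Factor ++ Expr
! Factor + Factor ++ Expr
! ! Factor + Factor ++ Expr
! ! num + Factor ++ Expr
! ! num + ! Factor ++ Expr
! ! num + ! ( Expr ) ++ Expr
! ! num + ! ( Term ) ++ Expr
! ! num + ! ( Factor ) ++ Expr
! ! num + ! ( num ) ++ Expr
! ! num + ! ( num ) ++ Term ++ Expr
! ! num + ! ( num ) ++ Factor ++ Expr
! ! num + ! ( num ) ++ num ++ Expr
! ! num + ! ( num ) ++ num ++ Term
! ! num + ! ( num ) ++ num ++ Factor
! ! num + ! ( num ) ++ num ++ num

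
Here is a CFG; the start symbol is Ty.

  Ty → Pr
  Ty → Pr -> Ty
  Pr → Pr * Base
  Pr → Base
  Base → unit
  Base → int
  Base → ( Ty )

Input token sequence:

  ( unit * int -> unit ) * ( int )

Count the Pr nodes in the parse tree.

[Ty [Pr [Pr [Base ( [Ty [Pr [Pr [Base unit]] * [Base int]] -> [Ty [Pr [Base unit]]]] )]] * [Base ( [Ty [Pr [Base int]]] )]]]

6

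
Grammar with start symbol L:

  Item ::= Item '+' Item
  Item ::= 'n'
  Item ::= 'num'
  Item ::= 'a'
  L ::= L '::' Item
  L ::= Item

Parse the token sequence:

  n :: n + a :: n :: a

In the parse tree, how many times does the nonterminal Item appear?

6

[L [L [L [L [Item n]] :: [Item [Item n] + [Item a]]] :: [Item n]] :: [Item a]]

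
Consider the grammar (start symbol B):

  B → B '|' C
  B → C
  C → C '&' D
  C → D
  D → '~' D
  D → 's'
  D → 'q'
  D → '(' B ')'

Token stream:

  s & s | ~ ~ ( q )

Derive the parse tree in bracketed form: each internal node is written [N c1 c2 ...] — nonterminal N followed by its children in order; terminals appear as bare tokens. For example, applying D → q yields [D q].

[B [B [C [C [D s]] & [D s]]] | [C [D ~ [D ~ [D ( [B [C [D q]]] )]]]]]

B
B | C
C | C
C & D | C
D & D | C
s & D | C
s & s | C
s & s | D
s & s | ~ D
s & s | ~ ~ D
s & s | ~ ~ ( B )
s & s | ~ ~ ( C )
s & s | ~ ~ ( D )
s & s | ~ ~ ( q )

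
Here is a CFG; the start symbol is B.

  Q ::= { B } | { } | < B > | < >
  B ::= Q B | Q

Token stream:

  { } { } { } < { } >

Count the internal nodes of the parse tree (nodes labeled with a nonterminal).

10

[B [Q { }] [B [Q { }] [B [Q { }] [B [Q < [B [Q { }]] >]]]]]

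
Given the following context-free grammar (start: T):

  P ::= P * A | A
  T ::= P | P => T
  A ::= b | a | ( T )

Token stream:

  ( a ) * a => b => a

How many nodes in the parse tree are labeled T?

[T [P [P [A ( [T [P [A a]]] )]] * [A a]] => [T [P [A b]] => [T [P [A a]]]]]

4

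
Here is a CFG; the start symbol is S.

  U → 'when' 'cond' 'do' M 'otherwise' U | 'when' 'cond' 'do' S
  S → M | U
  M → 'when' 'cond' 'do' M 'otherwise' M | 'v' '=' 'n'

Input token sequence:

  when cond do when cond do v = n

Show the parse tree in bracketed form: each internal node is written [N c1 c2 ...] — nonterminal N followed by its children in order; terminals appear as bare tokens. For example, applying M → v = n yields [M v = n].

[S [U when cond do [S [U when cond do [S [M v = n]]]]]]

S
U
when cond do S
when cond do U
when cond do when cond do S
when cond do when cond do M
when cond do when cond do v = n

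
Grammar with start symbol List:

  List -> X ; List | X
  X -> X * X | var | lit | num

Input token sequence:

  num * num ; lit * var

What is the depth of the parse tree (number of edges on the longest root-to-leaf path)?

4

[List [X [X num] * [X num]] ; [List [X [X lit] * [X var]]]]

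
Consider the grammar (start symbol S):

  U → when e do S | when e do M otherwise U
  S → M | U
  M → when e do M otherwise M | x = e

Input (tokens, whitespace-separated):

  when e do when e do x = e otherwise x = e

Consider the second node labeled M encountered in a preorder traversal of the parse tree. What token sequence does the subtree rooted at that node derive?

[S [U when e do [S [M when e do [M x = e] otherwise [M x = e]]]]]

x = e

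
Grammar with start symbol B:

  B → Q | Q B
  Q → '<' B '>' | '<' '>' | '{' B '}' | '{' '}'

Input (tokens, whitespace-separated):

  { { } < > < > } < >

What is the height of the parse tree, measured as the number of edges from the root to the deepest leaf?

[B [Q { [B [Q { }] [B [Q < >] [B [Q < >]]]] }] [B [Q < >]]]

6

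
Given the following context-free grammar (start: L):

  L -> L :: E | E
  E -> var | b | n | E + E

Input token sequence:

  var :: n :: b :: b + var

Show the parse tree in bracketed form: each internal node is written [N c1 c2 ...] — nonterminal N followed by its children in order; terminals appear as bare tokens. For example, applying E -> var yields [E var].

[L [L [L [L [E var]] :: [E n]] :: [E b]] :: [E [E b] + [E var]]]

L
L :: E
L :: E :: E
L :: E :: E :: E
E :: E :: E :: E
var :: E :: E :: E
var :: n :: E :: E
var :: n :: b :: E
var :: n :: b :: E + E
var :: n :: b :: b + E
var :: n :: b :: b + var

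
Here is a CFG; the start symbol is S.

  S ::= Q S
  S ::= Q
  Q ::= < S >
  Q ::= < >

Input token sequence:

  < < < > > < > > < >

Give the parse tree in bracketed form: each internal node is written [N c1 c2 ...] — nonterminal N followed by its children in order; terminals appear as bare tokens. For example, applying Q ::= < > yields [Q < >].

[S [Q < [S [Q < [S [Q < >]] >] [S [Q < >]]] >] [S [Q < >]]]

S
Q S
< S > S
< Q S > S
< < S > S > S
< < Q > S > S
< < < > > S > S
< < < > > Q > S
< < < > > < > > S
< < < > > < > > Q
< < < > > < > > < >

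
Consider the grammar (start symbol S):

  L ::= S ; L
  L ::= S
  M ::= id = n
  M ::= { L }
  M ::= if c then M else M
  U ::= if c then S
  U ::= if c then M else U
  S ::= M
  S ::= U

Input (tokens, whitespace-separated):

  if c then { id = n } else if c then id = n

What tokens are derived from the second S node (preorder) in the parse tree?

[S [U if c then [M { [L [S [M id = n]]] }] else [U if c then [S [M id = n]]]]]

id = n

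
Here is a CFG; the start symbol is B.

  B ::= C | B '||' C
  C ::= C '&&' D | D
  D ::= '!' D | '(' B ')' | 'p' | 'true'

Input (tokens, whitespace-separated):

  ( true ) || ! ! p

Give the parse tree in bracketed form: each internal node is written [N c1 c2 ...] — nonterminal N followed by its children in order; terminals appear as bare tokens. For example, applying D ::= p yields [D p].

[B [B [C [D ( [B [C [D true]]] )]]] || [C [D ! [D ! [D p]]]]]

B
B || C
C || C
D || C
( B ) || C
( C ) || C
( D ) || C
( true ) || C
( true ) || D
( true ) || ! D
( true ) || ! ! D
( true ) || ! ! p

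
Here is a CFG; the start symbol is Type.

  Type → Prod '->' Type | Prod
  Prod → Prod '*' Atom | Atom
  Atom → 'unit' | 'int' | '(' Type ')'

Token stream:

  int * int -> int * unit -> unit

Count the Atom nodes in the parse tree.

5

[Type [Prod [Prod [Atom int]] * [Atom int]] -> [Type [Prod [Prod [Atom int]] * [Atom unit]] -> [Type [Prod [Atom unit]]]]]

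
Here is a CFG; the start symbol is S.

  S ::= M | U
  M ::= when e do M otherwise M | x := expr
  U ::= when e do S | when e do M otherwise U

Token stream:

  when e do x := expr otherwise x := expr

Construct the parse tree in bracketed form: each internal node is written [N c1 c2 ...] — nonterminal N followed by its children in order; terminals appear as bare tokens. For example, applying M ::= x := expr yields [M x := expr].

S
M
when e do M otherwise M
when e do x := expr otherwise M
when e do x := expr otherwise x := expr

[S [M when e do [M x := expr] otherwise [M x := expr]]]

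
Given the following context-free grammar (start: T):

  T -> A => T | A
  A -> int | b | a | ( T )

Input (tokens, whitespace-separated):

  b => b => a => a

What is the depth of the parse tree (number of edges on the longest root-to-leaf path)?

[T [A b] => [T [A b] => [T [A a] => [T [A a]]]]]

5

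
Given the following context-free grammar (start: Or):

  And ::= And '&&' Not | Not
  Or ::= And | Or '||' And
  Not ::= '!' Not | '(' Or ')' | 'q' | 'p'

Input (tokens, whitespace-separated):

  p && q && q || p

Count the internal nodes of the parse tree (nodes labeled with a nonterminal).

[Or [Or [And [And [And [Not p]] && [Not q]] && [Not q]]] || [And [Not p]]]

10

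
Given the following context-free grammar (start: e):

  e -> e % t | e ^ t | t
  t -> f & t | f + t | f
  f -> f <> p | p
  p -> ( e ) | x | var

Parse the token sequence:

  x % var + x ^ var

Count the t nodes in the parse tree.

4

[e [e [e [t [f [p x]]]] % [t [f [p var]] + [t [f [p x]]]]] ^ [t [f [p var]]]]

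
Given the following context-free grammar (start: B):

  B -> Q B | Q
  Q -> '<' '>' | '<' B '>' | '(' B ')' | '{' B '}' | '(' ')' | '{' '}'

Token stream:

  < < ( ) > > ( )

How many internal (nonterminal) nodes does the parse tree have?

[B [Q < [B [Q < [B [Q ( )]] >]] >] [B [Q ( )]]]

8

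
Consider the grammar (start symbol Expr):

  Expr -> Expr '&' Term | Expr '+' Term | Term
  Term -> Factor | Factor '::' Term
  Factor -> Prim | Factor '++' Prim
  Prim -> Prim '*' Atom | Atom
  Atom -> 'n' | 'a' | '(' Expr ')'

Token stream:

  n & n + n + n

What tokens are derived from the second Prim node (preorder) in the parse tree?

[Expr [Expr [Expr [Expr [Term [Factor [Prim [Atom n]]]]] & [Term [Factor [Prim [Atom n]]]]] + [Term [Factor [Prim [Atom n]]]]] + [Term [Factor [Prim [Atom n]]]]]

n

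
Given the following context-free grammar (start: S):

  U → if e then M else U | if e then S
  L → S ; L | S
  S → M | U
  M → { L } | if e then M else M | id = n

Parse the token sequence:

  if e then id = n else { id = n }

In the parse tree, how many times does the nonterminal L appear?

[S [M if e then [M id = n] else [M { [L [S [M id = n]]] }]]]

1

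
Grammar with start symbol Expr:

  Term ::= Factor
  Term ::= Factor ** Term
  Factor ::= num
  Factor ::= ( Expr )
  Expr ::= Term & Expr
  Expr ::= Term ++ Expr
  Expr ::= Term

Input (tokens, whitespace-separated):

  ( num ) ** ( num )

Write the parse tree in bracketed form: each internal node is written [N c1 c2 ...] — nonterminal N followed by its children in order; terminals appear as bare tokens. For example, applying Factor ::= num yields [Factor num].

[Expr [Term [Factor ( [Expr [Term [Factor num]]] )] ** [Term [Factor ( [Expr [Term [Factor num]]] )]]]]

Expr
Term
Factor ** Term
( Expr ) ** Term
( Term ) ** Term
( Factor ) ** Term
( num ) ** Term
( num ) ** Factor
( num ) ** ( Expr )
( num ) ** ( Term )
( num ) ** ( Factor )
( num ) ** ( num )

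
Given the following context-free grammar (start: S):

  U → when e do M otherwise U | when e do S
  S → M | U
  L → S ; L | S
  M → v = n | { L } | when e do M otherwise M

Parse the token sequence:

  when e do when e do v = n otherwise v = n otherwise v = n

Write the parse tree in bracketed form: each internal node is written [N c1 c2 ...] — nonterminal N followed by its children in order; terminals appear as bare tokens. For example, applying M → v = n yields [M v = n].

S
M
when e do M otherwise M
when e do when e do M otherwise M otherwise M
when e do when e do v = n otherwise M otherwise M
when e do when e do v = n otherwise v = n otherwise M
when e do when e do v = n otherwise v = n otherwise v = n

[S [M when e do [M when e do [M v = n] otherwise [M v = n]] otherwise [M v = n]]]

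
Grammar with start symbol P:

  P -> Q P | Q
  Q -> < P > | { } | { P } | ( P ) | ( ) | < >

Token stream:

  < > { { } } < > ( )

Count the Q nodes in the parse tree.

5

[P [Q < >] [P [Q { [P [Q { }]] }] [P [Q < >] [P [Q ( )]]]]]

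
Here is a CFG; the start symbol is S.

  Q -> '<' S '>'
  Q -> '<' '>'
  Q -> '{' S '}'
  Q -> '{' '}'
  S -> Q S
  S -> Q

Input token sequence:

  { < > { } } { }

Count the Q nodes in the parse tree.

4

[S [Q { [S [Q < >] [S [Q { }]]] }] [S [Q { }]]]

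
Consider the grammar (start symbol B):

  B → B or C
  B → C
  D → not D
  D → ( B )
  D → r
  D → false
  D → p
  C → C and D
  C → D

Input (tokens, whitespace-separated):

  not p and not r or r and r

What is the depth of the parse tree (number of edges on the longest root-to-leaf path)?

[B [B [C [C [D not [D p]]] and [D not [D r]]]] or [C [C [D r]] and [D r]]]

6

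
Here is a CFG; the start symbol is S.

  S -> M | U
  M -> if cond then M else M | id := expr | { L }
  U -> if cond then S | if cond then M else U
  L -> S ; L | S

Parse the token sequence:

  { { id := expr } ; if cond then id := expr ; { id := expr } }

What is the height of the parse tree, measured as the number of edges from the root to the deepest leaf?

10

[S [M { [L [S [M { [L [S [M id := expr]]] }]] ; [L [S [U if cond then [S [M id := expr]]]] ; [L [S [M { [L [S [M id := expr]]] }]]]]] }]]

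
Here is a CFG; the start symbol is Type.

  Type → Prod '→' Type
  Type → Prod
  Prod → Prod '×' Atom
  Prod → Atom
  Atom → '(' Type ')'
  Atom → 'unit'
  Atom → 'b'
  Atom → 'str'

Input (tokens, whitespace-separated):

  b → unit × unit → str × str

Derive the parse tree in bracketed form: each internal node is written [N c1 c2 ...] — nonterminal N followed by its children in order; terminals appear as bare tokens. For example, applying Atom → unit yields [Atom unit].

Type
Prod → Type
Atom → Type
b → Type
b → Prod → Type
b → Prod × Atom → Type
b → Atom × Atom → Type
b → unit × Atom → Type
b → unit × unit → Type
b → unit × unit → Prod
b → unit × unit → Prod × Atom
b → unit × unit → Atom × Atom
b → unit × unit → str × Atom
b → unit × unit → str × str

[Type [Prod [Atom b]] → [Type [Prod [Prod [Atom unit]] × [Atom unit]] → [Type [Prod [Prod [Atom str]] × [Atom str]]]]]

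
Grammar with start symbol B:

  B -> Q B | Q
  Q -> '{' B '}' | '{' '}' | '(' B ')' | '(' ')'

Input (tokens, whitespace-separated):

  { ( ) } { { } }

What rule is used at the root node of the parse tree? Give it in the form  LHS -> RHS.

B -> Q B

[B [Q { [B [Q ( )]] }] [B [Q { [B [Q { }]] }]]]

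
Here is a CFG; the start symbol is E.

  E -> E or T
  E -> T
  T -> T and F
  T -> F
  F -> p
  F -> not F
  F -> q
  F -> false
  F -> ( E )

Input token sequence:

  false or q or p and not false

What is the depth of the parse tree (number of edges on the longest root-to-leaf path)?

[E [E [E [T [F false]]] or [T [F q]]] or [T [T [F p]] and [F not [F false]]]]

5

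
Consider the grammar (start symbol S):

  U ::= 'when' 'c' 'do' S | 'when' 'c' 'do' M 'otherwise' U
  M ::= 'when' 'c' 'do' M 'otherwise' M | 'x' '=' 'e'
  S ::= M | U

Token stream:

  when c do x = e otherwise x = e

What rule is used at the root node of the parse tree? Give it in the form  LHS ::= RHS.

S ::= M

[S [M when c do [M x = e] otherwise [M x = e]]]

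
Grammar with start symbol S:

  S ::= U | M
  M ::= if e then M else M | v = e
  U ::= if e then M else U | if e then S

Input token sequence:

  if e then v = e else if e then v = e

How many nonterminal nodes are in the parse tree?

6

[S [U if e then [M v = e] else [U if e then [S [M v = e]]]]]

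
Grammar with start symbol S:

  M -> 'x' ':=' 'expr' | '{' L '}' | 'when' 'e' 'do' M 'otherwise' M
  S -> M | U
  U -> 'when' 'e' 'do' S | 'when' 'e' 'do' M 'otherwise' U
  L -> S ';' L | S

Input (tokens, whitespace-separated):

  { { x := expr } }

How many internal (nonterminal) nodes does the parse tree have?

[S [M { [L [S [M { [L [S [M x := expr]]] }]]] }]]

8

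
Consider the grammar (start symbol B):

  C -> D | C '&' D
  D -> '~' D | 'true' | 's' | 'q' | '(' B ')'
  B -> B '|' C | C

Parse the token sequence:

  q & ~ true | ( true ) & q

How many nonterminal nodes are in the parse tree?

14

[B [B [C [C [D q]] & [D ~ [D true]]]] | [C [C [D ( [B [C [D true]]] )]] & [D q]]]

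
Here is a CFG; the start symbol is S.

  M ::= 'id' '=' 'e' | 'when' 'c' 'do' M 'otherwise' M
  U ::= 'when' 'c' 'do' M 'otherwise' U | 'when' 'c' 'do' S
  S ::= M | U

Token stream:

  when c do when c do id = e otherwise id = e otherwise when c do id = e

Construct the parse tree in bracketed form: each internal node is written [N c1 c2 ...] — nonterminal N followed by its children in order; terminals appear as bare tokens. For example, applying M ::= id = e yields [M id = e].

S
U
when c do M otherwise U
when c do when c do M otherwise M otherwise U
when c do when c do id = e otherwise M otherwise U
when c do when c do id = e otherwise id = e otherwise U
when c do when c do id = e otherwise id = e otherwise when c do S
when c do when c do id = e otherwise id = e otherwise when c do M
when c do when c do id = e otherwise id = e otherwise when c do id = e

[S [U when c do [M when c do [M id = e] otherwise [M id = e]] otherwise [U when c do [S [M id = e]]]]]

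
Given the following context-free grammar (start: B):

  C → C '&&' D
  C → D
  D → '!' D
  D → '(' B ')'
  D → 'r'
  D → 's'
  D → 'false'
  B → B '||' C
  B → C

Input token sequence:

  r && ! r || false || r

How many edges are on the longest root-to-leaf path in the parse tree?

[B [B [B [C [C [D r]] && [D ! [D r]]]] || [C [D false]]] || [C [D r]]]

6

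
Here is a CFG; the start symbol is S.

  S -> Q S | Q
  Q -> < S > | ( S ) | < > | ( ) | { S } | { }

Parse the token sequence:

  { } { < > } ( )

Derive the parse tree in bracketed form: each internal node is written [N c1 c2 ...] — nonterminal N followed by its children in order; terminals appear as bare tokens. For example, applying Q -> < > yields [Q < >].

S
Q S
{ } S
{ } Q S
{ } { S } S
{ } { Q } S
{ } { < > } S
{ } { < > } Q
{ } { < > } ( )

[S [Q { }] [S [Q { [S [Q < >]] }] [S [Q ( )]]]]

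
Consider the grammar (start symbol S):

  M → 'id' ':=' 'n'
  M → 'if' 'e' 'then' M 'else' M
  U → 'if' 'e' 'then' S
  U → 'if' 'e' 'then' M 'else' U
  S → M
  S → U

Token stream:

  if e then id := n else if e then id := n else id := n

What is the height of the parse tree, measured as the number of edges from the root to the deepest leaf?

4

[S [M if e then [M id := n] else [M if e then [M id := n] else [M id := n]]]]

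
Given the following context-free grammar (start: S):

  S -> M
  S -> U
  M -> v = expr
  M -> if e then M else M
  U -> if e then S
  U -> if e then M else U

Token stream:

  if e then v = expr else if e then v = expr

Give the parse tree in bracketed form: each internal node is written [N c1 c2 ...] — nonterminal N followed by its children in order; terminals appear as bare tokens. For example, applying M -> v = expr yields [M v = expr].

S
U
if e then M else U
if e then v = expr else U
if e then v = expr else if e then S
if e then v = expr else if e then M
if e then v = expr else if e then v = expr

[S [U if e then [M v = expr] else [U if e then [S [M v = expr]]]]]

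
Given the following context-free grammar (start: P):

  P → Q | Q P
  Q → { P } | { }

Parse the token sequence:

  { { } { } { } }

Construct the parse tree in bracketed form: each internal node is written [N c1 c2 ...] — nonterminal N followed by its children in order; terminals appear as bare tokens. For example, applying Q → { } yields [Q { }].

[P [Q { [P [Q { }] [P [Q { }] [P [Q { }]]]] }]]

P
Q
{ P }
{ Q P }
{ { } P }
{ { } Q P }
{ { } { } P }
{ { } { } Q }
{ { } { } { } }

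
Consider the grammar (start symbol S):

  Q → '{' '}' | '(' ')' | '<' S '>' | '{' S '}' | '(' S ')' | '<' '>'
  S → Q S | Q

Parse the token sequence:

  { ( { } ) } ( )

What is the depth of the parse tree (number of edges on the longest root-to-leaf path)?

6

[S [Q { [S [Q ( [S [Q { }]] )]] }] [S [Q ( )]]]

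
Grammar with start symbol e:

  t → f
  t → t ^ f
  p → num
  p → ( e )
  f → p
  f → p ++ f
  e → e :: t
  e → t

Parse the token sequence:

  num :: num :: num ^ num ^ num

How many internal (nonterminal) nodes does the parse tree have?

18

[e [e [e [t [f [p num]]]] :: [t [f [p num]]]] :: [t [t [t [f [p num]]] ^ [f [p num]]] ^ [f [p num]]]]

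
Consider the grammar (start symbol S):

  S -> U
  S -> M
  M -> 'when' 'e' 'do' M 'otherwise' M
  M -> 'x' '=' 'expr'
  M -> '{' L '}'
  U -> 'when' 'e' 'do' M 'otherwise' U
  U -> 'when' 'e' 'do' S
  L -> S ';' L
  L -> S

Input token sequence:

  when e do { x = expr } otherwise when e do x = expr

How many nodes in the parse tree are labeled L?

1

[S [U when e do [M { [L [S [M x = expr]]] }] otherwise [U when e do [S [M x = expr]]]]]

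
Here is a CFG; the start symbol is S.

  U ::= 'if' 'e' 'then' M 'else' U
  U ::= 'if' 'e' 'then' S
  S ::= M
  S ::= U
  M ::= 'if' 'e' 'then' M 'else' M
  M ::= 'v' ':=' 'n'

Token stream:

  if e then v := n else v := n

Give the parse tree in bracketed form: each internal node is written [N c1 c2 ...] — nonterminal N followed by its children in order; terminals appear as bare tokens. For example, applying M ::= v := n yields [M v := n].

[S [M if e then [M v := n] else [M v := n]]]

S
M
if e then M else M
if e then v := n else M
if e then v := n else v := n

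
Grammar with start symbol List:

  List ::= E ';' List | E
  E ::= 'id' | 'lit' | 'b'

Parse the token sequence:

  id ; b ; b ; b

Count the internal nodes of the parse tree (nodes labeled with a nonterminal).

[List [E id] ; [List [E b] ; [List [E b] ; [List [E b]]]]]

8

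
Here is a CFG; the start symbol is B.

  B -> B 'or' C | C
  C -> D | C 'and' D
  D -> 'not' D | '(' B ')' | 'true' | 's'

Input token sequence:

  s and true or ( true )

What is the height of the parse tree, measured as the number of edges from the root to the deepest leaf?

[B [B [C [C [D s]] and [D true]]] or [C [D ( [B [C [D true]]] )]]]

6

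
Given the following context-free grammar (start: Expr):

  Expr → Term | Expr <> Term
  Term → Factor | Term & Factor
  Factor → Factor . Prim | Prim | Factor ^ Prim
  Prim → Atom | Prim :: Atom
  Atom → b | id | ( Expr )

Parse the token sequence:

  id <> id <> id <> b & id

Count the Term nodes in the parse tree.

5

[Expr [Expr [Expr [Expr [Term [Factor [Prim [Atom id]]]]] <> [Term [Factor [Prim [Atom id]]]]] <> [Term [Factor [Prim [Atom id]]]]] <> [Term [Term [Factor [Prim [Atom b]]]] & [Factor [Prim [Atom id]]]]]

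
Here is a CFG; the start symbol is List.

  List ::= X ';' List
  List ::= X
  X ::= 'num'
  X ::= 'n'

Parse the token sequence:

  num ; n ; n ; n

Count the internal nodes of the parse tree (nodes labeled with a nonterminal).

[List [X num] ; [List [X n] ; [List [X n] ; [List [X n]]]]]

8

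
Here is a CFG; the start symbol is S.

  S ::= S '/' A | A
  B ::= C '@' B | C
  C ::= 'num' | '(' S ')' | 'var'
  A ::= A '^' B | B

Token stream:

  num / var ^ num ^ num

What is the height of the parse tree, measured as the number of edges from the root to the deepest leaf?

[S [S [A [B [C num]]]] / [A [A [A [B [C var]]] ^ [B [C num]]] ^ [B [C num]]]]

6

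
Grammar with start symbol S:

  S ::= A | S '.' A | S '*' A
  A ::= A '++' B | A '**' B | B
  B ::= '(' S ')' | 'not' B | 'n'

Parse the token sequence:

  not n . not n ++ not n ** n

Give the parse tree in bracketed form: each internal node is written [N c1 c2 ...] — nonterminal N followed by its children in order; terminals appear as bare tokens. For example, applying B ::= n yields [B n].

[S [S [A [B not [B n]]]] . [A [A [A [B not [B n]]] ++ [B not [B n]]] ** [B n]]]

S
S . A
A . A
B . A
not B . A
not n . A
not n . A ** B
not n . A ++ B ** B
not n . B ++ B ** B
not n . not B ++ B ** B
not n . not n ++ B ** B
not n . not n ++ not B ** B
not n . not n ++ not n ** B
not n . not n ++ not n ** n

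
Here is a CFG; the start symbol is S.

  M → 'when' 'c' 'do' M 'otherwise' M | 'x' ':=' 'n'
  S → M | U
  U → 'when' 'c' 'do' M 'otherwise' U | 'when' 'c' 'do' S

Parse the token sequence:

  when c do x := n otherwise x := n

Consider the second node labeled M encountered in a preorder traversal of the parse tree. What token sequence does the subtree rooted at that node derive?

x := n

[S [M when c do [M x := n] otherwise [M x := n]]]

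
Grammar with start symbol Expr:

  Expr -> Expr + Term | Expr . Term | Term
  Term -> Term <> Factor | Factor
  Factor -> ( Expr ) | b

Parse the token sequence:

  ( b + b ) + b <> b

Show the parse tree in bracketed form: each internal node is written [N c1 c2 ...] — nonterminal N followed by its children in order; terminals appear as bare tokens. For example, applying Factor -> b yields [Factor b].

Expr
Expr + Term
Term + Term
Factor + Term
( Expr ) + Term
( Expr + Term ) + Term
( Term + Term ) + Term
( Factor + Term ) + Term
( b + Term ) + Term
( b + Factor ) + Term
( b + b ) + Term
( b + b ) + Term <> Factor
( b + b ) + Factor <> Factor
( b + b ) + b <> Factor
( b + b ) + b <> b

[Expr [Expr [Term [Factor ( [Expr [Expr [Term [Factor b]]] + [Term [Factor b]]] )]]] + [Term [Term [Factor b]] <> [Factor b]]]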